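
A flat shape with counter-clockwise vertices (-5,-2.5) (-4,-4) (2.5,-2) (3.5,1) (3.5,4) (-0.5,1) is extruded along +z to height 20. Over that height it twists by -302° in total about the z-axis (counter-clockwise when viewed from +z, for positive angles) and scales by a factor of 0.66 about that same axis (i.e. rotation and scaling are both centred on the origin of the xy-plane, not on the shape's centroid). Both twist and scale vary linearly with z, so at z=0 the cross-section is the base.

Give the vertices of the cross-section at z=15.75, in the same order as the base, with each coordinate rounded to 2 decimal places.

t = z/height = 15.75/20 = 0.7875
s = 1 + (scale-1)·z/height = 1 + (0.66-1)·15.75/20 = 0.732250
θ = twist·z/height = -302°·15.75/20 = -237.8250° = -4.150829 rad
cos θ = -0.532507, sin θ = 0.846426 (intermediates below are computed at full precision and shown rounded to 5 d.p.)
v1: (-5,-2.5) → rotate → (4.77860,-2.90086) → ×s → (3.49913,-2.12416) → (3.50,-2.12)
v2: (-4,-4) → rotate → (5.51573,-1.25567) → ×s → (4.03889,-0.91947) → (4.04,-0.92)
v3: (2.5,-2) → rotate → (0.36158,3.18108) → ×s → (0.26477,2.32934) → (0.26,2.33)
v4: (3.5,1) → rotate → (-2.71020,2.42998) → ×s → (-1.98454,1.77935) → (-1.98,1.78)
v5: (3.5,4) → rotate → (-5.24948,0.83246) → ×s → (-3.84393,0.60957) → (-3.84,0.61)
v6: (-0.5,1) → rotate → (-0.58017,-0.95572) → ×s → (-0.42483,-0.69983) → (-0.42,-0.70)

Cross-section at z=15.75: (3.50,-2.12) (4.04,-0.92) (0.26,2.33) (-1.98,1.78) (-3.84,0.61) (-0.42,-0.70)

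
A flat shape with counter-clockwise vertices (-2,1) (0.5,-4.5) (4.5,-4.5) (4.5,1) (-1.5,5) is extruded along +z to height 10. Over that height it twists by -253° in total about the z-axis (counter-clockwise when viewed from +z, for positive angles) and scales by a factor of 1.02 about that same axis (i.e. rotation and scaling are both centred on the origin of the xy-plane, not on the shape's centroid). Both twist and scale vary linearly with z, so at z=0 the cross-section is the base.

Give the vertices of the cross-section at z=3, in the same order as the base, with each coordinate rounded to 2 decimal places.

Cross-section at z=3: (0.49,2.20) (-4.27,-1.59) (-3.29,-5.49) (2.08,-4.15) (4.51,2.69)

t = z/height = 3/10 = 0.3
s = 1 + (scale-1)·z/height = 1 + (1.02-1)·3/10 = 1.006000
θ = twist·z/height = -253°·3/10 = -75.9000° = -1.324705 rad
cos θ = 0.243615, sin θ = -0.969872 (intermediates below are computed at full precision and shown rounded to 5 d.p.)
v1: (-2,1) → rotate → (0.48264,2.18336) → ×s → (0.48554,2.19646) → (0.49,2.20)
v2: (0.5,-4.5) → rotate → (-4.24262,-1.58120) → ×s → (-4.26807,-1.59069) → (-4.27,-1.59)
v3: (4.5,-4.5) → rotate → (-3.26816,-5.46069) → ×s → (-3.28777,-5.49346) → (-3.29,-5.49)
v4: (4.5,1) → rotate → (2.06614,-4.12081) → ×s → (2.07854,-4.14553) → (2.08,-4.15)
v5: (-1.5,5) → rotate → (4.48394,2.67288) → ×s → (4.51084,2.68892) → (4.51,2.69)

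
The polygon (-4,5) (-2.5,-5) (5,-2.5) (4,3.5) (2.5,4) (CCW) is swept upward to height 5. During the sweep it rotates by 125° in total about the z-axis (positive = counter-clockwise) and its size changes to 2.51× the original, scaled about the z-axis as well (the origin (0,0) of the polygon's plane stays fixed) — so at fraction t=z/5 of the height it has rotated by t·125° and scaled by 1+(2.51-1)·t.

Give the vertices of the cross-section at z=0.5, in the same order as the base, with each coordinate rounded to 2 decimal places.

Cross-section at z=0.5: (-5.74,4.62) (-1.56,-6.24) (6.24,-1.56) (3.62,4.93) (1.81,5.12)

t = z/height = 0.5/5 = 0.1
s = 1 + (scale-1)·z/height = 1 + (2.51-1)·0.5/5 = 1.151000
θ = twist·z/height = 125°·0.5/5 = 12.5000° = 0.218166 rad
cos θ = 0.976296, sin θ = 0.216440 (intermediates below are computed at full precision and shown rounded to 5 d.p.)
v1: (-4,5) → rotate → (-4.98738,4.01572) → ×s → (-5.74048,4.62210) → (-5.74,4.62)
v2: (-2.5,-5) → rotate → (-1.35854,-5.42258) → ×s → (-1.56368,-6.24139) → (-1.56,-6.24)
v3: (5,-2.5) → rotate → (5.42258,-1.35854) → ×s → (6.24139,-1.56368) → (6.24,-1.56)
v4: (4,3.5) → rotate → (3.14765,4.28279) → ×s → (3.62294,4.92950) → (3.62,4.93)
v5: (2.5,4) → rotate → (1.57498,4.44628) → ×s → (1.81280,5.11767) → (1.81,5.12)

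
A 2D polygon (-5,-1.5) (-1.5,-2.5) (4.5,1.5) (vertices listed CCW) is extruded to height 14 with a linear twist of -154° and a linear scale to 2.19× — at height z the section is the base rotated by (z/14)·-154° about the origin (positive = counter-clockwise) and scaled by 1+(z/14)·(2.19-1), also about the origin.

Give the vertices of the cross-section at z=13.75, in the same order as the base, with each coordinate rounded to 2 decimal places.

Cross-section at z=13.75: (7.94,8.07) (0.24,6.32) (-6.99,-7.55)

t = z/height = 13.75/14 = 0.982143
s = 1 + (scale-1)·z/height = 1 + (2.19-1)·13.75/14 = 2.168750
θ = twist·z/height = -154°·13.75/14 = -151.2500° = -2.639810 rad
cos θ = -0.876727, sin θ = -0.480989 (intermediates below are computed at full precision and shown rounded to 5 d.p.)
v1: (-5,-1.5) → rotate → (3.66215,3.72003) → ×s → (7.94229,8.06782) → (7.94,8.07)
v2: (-1.5,-2.5) → rotate → (0.11262,2.91330) → ×s → (0.24424,6.31822) → (0.24,6.32)
v3: (4.5,1.5) → rotate → (-3.22379,-3.47954) → ×s → (-6.99159,-7.54625) → (-6.99,-7.55)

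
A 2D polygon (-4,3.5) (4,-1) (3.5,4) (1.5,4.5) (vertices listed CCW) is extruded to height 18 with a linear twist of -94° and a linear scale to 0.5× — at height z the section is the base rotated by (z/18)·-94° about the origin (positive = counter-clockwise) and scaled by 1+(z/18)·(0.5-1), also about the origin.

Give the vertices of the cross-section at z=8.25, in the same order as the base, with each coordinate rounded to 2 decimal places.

t = z/height = 8.25/18 = 0.458333
s = 1 + (scale-1)·z/height = 1 + (0.5-1)·8.25/18 = 0.770833
θ = twist·z/height = -94°·8.25/18 = -43.0833° = -0.751946 rad
cos θ = 0.730361, sin θ = -0.683061 (intermediates below are computed at full precision and shown rounded to 5 d.p.)
v1: (-4,3.5) → rotate → (-0.53073,5.28851) → ×s → (-0.40910,4.07656) → (-0.41,4.08)
v2: (4,-1) → rotate → (2.23838,-3.46261) → ×s → (1.72542,-2.66909) → (1.73,-2.67)
v3: (3.5,4) → rotate → (5.28851,0.53073) → ×s → (4.07656,0.40910) → (4.08,0.41)
v4: (1.5,4.5) → rotate → (4.16932,2.26203) → ×s → (3.21385,1.74365) → (3.21,1.74)

Cross-section at z=8.25: (-0.41,4.08) (1.73,-2.67) (4.08,0.41) (3.21,1.74)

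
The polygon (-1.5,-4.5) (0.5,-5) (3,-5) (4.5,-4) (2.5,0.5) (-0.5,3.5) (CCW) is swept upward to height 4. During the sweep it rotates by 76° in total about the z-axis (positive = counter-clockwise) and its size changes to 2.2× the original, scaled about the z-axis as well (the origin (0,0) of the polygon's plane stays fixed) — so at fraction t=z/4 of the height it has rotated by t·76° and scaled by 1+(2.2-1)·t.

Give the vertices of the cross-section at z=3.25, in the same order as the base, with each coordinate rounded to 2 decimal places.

t = z/height = 3.25/4 = 0.8125
s = 1 + (scale-1)·z/height = 1 + (2.2-1)·3.25/4 = 1.975000
θ = twist·z/height = 76°·3.25/4 = 61.7500° = 1.077741 rad
cos θ = 0.473320, sin θ = 0.880891 (intermediates below are computed at full precision and shown rounded to 5 d.p.)
v1: (-1.5,-4.5) → rotate → (3.25403,-3.45127) → ×s → (6.42671,-6.81627) → (6.43,-6.82)
v2: (0.5,-5) → rotate → (4.64111,-1.92615) → ×s → (9.16620,-3.80415) → (9.17,-3.80)
v3: (3,-5) → rotate → (5.82441,0.27607) → ×s → (11.50322,0.54525) → (11.50,0.55)
v4: (4.5,-4) → rotate → (5.65350,2.07073) → ×s → (11.16567,4.08969) → (11.17,4.09)
v5: (2.5,0.5) → rotate → (0.74285,2.43889) → ×s → (1.46714,4.81680) → (1.47,4.82)
v6: (-0.5,3.5) → rotate → (-3.31978,1.21617) → ×s → (-6.55656,2.40194) → (-6.56,2.40)

Cross-section at z=3.25: (6.43,-6.82) (9.17,-3.80) (11.50,0.55) (11.17,4.09) (1.47,4.82) (-6.56,2.40)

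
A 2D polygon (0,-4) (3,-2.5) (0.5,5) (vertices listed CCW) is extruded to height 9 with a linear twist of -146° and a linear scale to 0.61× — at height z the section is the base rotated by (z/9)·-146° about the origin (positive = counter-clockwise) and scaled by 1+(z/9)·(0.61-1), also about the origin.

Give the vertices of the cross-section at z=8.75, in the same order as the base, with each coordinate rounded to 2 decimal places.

Cross-section at z=8.75: (-1.53,1.96) (-2.42,0.07) (1.67,-2.64)

t = z/height = 8.75/9 = 0.972222
s = 1 + (scale-1)·z/height = 1 + (0.61-1)·8.75/9 = 0.620833
θ = twist·z/height = -146°·8.75/9 = -141.9444° = -2.477398 rad
cos θ = -0.787413, sin θ = -0.616425 (intermediates below are computed at full precision and shown rounded to 5 d.p.)
v1: (0,-4) → rotate → (-2.46570,3.14965) → ×s → (-1.53079,1.95541) → (-1.53,1.96)
v2: (3,-2.5) → rotate → (-3.90330,0.11926) → ×s → (-2.42330,0.07404) → (-2.42,0.07)
v3: (0.5,5) → rotate → (2.68842,-4.24528) → ×s → (1.66906,-2.63561) → (1.67,-2.64)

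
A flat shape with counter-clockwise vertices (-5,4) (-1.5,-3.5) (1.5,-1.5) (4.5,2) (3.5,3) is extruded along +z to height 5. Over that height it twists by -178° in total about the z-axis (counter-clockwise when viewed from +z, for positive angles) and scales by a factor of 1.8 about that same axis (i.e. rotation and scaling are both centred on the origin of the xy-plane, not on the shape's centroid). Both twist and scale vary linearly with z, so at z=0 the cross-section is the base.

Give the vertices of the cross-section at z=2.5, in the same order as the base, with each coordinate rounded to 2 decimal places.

t = z/height = 2.5/5 = 0.5
s = 1 + (scale-1)·z/height = 1 + (1.8-1)·2.5/5 = 1.400000
θ = twist·z/height = -178°·2.5/5 = -89.0000° = -1.553343 rad
cos θ = 0.017452, sin θ = -0.999848 (intermediates below are computed at full precision and shown rounded to 5 d.p.)
v1: (-5,4) → rotate → (3.91213,5.06905) → ×s → (5.47698,7.09667) → (5.48,7.10)
v2: (-1.5,-3.5) → rotate → (-3.52565,1.43869) → ×s → (-4.93590,2.01416) → (-4.94,2.01)
v3: (1.5,-1.5) → rotate → (-1.47359,-1.52595) → ×s → (-2.06303,-2.13633) → (-2.06,-2.14)
v4: (4.5,2) → rotate → (2.07823,-4.46441) → ×s → (2.90952,-6.25017) → (2.91,-6.25)
v5: (3.5,3) → rotate → (3.06063,-3.44711) → ×s → (4.28488,-4.82595) → (4.28,-4.83)

Cross-section at z=2.5: (5.48,7.10) (-4.94,2.01) (-2.06,-2.14) (2.91,-6.25) (4.28,-4.83)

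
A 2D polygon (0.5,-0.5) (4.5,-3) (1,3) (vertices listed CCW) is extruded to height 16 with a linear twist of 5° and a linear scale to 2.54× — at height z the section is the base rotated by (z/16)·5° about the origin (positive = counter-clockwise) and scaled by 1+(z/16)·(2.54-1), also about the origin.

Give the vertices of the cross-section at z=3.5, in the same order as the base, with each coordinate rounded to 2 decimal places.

Cross-section at z=3.5: (0.68,-0.66) (6.09,-3.90) (1.26,4.04)

t = z/height = 3.5/16 = 0.21875
s = 1 + (scale-1)·z/height = 1 + (2.54-1)·3.5/16 = 1.336875
θ = twist·z/height = 5°·3.5/16 = 1.0938° = 0.019090 rad
cos θ = 0.999818, sin θ = 0.019088 (intermediates below are computed at full precision and shown rounded to 5 d.p.)
v1: (0.5,-0.5) → rotate → (0.50945,-0.49036) → ×s → (0.68108,-0.65556) → (0.68,-0.66)
v2: (4.5,-3) → rotate → (4.55645,-2.91356) → ×s → (6.09140,-3.89506) → (6.09,-3.90)
v3: (1,3) → rotate → (0.94255,3.01854) → ×s → (1.26008,4.03541) → (1.26,4.04)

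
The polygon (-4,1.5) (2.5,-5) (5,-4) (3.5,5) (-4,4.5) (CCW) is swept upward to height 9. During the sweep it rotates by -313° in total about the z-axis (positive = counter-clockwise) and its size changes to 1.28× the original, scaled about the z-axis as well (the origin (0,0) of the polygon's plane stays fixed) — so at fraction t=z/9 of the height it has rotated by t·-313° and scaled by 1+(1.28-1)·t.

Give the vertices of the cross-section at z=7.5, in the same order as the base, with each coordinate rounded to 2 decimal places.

Cross-section at z=7.5: (-1.04,-5.17) (5.60,4.03) (3.89,6.87) (-6.78,3.28) (-4.69,-5.75)

t = z/height = 7.5/9 = 0.833333
s = 1 + (scale-1)·z/height = 1 + (1.28-1)·7.5/9 = 1.233333
θ = twist·z/height = -313°·7.5/9 = -260.8333° = -4.552400 rad
cos θ = -0.159307, sin θ = 0.987229 (intermediates below are computed at full precision and shown rounded to 5 d.p.)
v1: (-4,1.5) → rotate → (-0.84362,-4.18788) → ×s → (-1.04046,-5.16505) → (-1.04,-5.17)
v2: (2.5,-5) → rotate → (4.53788,3.26461) → ×s → (5.59672,4.02635) → (5.60,4.03)
v3: (5,-4) → rotate → (3.15238,5.57337) → ×s → (3.88794,6.87383) → (3.89,6.87)
v4: (3.5,5) → rotate → (-5.49372,2.65877) → ×s → (-6.77559,3.27915) → (-6.78,3.28)
v5: (-4,4.5) → rotate → (-3.80530,-4.66580) → ×s → (-4.69321,-5.75448) → (-4.69,-5.75)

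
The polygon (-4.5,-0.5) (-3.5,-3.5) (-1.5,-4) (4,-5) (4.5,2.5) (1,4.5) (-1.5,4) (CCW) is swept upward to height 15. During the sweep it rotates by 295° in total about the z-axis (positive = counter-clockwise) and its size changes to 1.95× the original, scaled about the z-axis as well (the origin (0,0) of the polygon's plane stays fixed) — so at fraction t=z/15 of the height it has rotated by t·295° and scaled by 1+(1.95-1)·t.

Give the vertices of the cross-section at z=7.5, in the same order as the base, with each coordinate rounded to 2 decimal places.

Cross-section at z=7.5: (5.99,-2.94) (7.13,1.58) (5.04,3.79) (-1.01,9.39) (-7.58,0.46) (-4.81,-4.81) (-1.30,-6.16)

t = z/height = 7.5/15 = 0.5
s = 1 + (scale-1)·z/height = 1 + (1.95-1)·7.5/15 = 1.475000
θ = twist·z/height = 295°·7.5/15 = 147.5000° = 2.574361 rad
cos θ = -0.843391, sin θ = 0.537300 (intermediates below are computed at full precision and shown rounded to 5 d.p.)
v1: (-4.5,-0.5) → rotate → (4.06391,-1.99615) → ×s → (5.99427,-2.94432) → (5.99,-2.94)
v2: (-3.5,-3.5) → rotate → (4.83242,1.07132) → ×s → (7.12782,1.58020) → (7.13,1.58)
v3: (-1.5,-4) → rotate → (3.41429,2.56762) → ×s → (5.03607,3.78723) → (5.04,3.79)
v4: (4,-5) → rotate → (-0.68707,6.36616) → ×s → (-1.01342,9.39008) → (-1.01,9.39)
v5: (4.5,2.5) → rotate → (-5.13851,0.30937) → ×s → (-7.57930,0.45632) → (-7.58,0.46)
v6: (1,4.5) → rotate → (-3.26124,-3.25796) → ×s → (-4.81033,-4.80549) → (-4.81,-4.81)
v7: (-1.5,4) → rotate → (-0.88411,-4.17952) → ×s → (-1.30406,-6.16478) → (-1.30,-6.16)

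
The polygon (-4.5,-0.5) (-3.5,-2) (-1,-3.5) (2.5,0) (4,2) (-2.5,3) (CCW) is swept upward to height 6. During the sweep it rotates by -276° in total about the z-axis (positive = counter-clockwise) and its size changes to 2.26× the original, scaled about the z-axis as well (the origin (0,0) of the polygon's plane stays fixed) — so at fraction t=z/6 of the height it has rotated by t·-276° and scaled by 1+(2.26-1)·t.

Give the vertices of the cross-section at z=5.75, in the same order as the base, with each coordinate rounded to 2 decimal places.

Cross-section at z=5.75: (2.05,-9.78) (5.14,-7.27) (7.90,-1.46) (-0.53,5.49) (-5.24,8.37) (-6.06,-6.13)

t = z/height = 5.75/6 = 0.958333
s = 1 + (scale-1)·z/height = 1 + (2.26-1)·5.75/6 = 2.207500
θ = twist·z/height = -276°·5.75/6 = -264.5000° = -4.616396 rad
cos θ = -0.095846, sin θ = 0.995396 (intermediates below are computed at full precision and shown rounded to 5 d.p.)
v1: (-4.5,-0.5) → rotate → (0.92900,-4.43136) → ×s → (2.05078,-9.78223) → (2.05,-9.78)
v2: (-3.5,-2) → rotate → (2.32625,-3.29220) → ×s → (5.13520,-7.26752) → (5.14,-7.27)
v3: (-1,-3.5) → rotate → (3.57973,-0.65994) → ×s → (7.90226,-1.45681) → (7.90,-1.46)
v4: (2.5,0) → rotate → (-0.23961,2.48849) → ×s → (-0.52895,5.49334) → (-0.53,5.49)
v5: (4,2) → rotate → (-2.37418,3.78989) → ×s → (-5.24099,8.36619) → (-5.24,8.37)
v6: (-2.5,3) → rotate → (-2.74657,-2.77603) → ×s → (-6.06306,-6.12808) → (-6.06,-6.13)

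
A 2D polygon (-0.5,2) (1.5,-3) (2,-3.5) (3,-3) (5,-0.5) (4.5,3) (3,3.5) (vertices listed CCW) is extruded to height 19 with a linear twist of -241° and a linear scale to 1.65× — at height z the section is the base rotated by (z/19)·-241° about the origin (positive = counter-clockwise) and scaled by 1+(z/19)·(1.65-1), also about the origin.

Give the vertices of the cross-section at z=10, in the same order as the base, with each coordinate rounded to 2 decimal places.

t = z/height = 10/19 = 0.526316
s = 1 + (scale-1)·z/height = 1 + (1.65-1)·10/19 = 1.342105
θ = twist·z/height = -241°·10/19 = -126.8421° = -2.213812 rad
cos θ = -0.599612, sin θ = -0.800291 (intermediates below are computed at full precision and shown rounded to 5 d.p.)
v1: (-0.5,2) → rotate → (1.90039,-0.79908) → ×s → (2.55052,-1.07245) → (2.55,-1.07)
v2: (1.5,-3) → rotate → (-3.30029,0.59840) → ×s → (-4.42934,0.80311) → (-4.43,0.80)
v3: (2,-3.5) → rotate → (-4.00024,0.49806) → ×s → (-5.36875,0.66845) → (-5.37,0.67)
v4: (3,-3) → rotate → (-4.19971,-0.60204) → ×s → (-5.63645,-0.80800) → (-5.64,-0.81)
v5: (5,-0.5) → rotate → (-3.39820,-3.70165) → ×s → (-4.56075,-4.96800) → (-4.56,-4.97)
v6: (4.5,3) → rotate → (-0.29738,-5.40014) → ×s → (-0.39912,-7.24756) → (-0.40,-7.25)
v7: (3,3.5) → rotate → (1.00218,-4.49951) → ×s → (1.34503,-6.03882) → (1.35,-6.04)

Cross-section at z=10: (2.55,-1.07) (-4.43,0.80) (-5.37,0.67) (-5.64,-0.81) (-4.56,-4.97) (-0.40,-7.25) (1.35,-6.04)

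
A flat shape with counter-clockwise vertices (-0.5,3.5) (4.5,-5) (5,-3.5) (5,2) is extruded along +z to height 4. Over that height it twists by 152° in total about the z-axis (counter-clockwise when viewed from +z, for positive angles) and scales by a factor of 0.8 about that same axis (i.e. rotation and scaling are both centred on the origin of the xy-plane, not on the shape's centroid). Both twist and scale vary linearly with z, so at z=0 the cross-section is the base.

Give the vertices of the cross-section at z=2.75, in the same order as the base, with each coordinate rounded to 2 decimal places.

t = z/height = 2.75/4 = 0.6875
s = 1 + (scale-1)·z/height = 1 + (0.8-1)·2.75/4 = 0.862500
θ = twist·z/height = 152°·2.75/4 = 104.5000° = 1.823869 rad
cos θ = -0.250380, sin θ = 0.968148 (intermediates below are computed at full precision and shown rounded to 5 d.p.)
v1: (-0.5,3.5) → rotate → (-3.26333,-1.36040) → ×s → (-2.81462,-1.17335) → (-2.81,-1.17)
v2: (4.5,-5) → rotate → (3.71403,5.60856) → ×s → (3.20335,4.83739) → (3.20,4.84)
v3: (5,-3.5) → rotate → (2.13662,5.71707) → ×s → (1.84283,4.93097) → (1.84,4.93)
v4: (5,2) → rotate → (-3.18820,4.33998) → ×s → (-2.74982,3.74323) → (-2.75,3.74)

Cross-section at z=2.75: (-2.81,-1.17) (3.20,4.84) (1.84,4.93) (-2.75,3.74)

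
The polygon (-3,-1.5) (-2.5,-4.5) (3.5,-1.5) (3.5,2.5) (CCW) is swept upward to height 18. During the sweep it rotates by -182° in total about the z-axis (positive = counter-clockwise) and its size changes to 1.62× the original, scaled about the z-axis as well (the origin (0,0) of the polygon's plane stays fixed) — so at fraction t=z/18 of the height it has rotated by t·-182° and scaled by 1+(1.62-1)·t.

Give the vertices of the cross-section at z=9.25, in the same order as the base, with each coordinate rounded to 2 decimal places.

t = z/height = 9.25/18 = 0.513889
s = 1 + (scale-1)·z/height = 1 + (1.62-1)·9.25/18 = 1.318611
θ = twist·z/height = -182°·9.25/18 = -93.5278° = -1.632368 rad
cos θ = -0.061532, sin θ = -0.998105 (intermediates below are computed at full precision and shown rounded to 5 d.p.)
v1: (-3,-1.5) → rotate → (-1.31256,3.08661) → ×s → (-1.73076,4.07004) → (-1.73,4.07)
v2: (-2.5,-4.5) → rotate → (-4.33764,2.77216) → ×s → (-5.71966,3.65540) → (-5.72,3.66)
v3: (3.5,-1.5) → rotate → (-1.71252,-3.40107) → ×s → (-2.25815,-4.48469) → (-2.26,-4.48)
v4: (3.5,2.5) → rotate → (2.27990,-3.64720) → ×s → (3.00630,-4.80924) → (3.01,-4.81)

Cross-section at z=9.25: (-1.73,4.07) (-5.72,3.66) (-2.26,-4.48) (3.01,-4.81)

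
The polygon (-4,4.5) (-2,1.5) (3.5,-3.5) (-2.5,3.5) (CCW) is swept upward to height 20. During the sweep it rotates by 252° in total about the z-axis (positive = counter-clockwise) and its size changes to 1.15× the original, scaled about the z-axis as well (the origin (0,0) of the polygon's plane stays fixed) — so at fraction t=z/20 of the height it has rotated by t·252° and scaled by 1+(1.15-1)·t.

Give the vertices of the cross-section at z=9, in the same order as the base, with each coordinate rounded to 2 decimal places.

t = z/height = 9/20 = 0.45
s = 1 + (scale-1)·z/height = 1 + (1.15-1)·9/20 = 1.067500
θ = twist·z/height = 252°·9/20 = 113.4000° = 1.979203 rad
cos θ = -0.397148, sin θ = 0.917755 (intermediates below are computed at full precision and shown rounded to 5 d.p.)
v1: (-4,4.5) → rotate → (-2.54130,-5.45818) → ×s → (-2.71284,-5.82661) → (-2.71,-5.83)
v2: (-2,1.5) → rotate → (-0.58234,-2.43123) → ×s → (-0.62164,-2.59534) → (-0.62,-2.60)
v3: (3.5,-3.5) → rotate → (1.82212,4.60216) → ×s → (1.94512,4.91280) → (1.95,4.91)
v4: (-2.5,3.5) → rotate → (-2.21927,-3.68440) → ×s → (-2.36907,-3.93310) → (-2.37,-3.93)

Cross-section at z=9: (-2.71,-5.83) (-0.62,-2.60) (1.95,4.91) (-2.37,-3.93)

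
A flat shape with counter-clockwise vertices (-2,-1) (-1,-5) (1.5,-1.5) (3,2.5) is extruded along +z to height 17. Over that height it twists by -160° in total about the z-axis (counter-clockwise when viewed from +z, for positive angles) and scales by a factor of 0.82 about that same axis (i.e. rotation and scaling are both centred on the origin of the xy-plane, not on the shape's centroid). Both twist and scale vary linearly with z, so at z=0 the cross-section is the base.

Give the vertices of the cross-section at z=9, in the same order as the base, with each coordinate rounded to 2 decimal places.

t = z/height = 9/17 = 0.529412
s = 1 + (scale-1)·z/height = 1 + (0.82-1)·9/17 = 0.904706
θ = twist·z/height = -160°·9/17 = -84.7059° = -1.478397 rad
cos θ = 0.092268, sin θ = -0.995734 (intermediates below are computed at full precision and shown rounded to 5 d.p.)
v1: (-2,-1) → rotate → (-1.18027,1.89920) → ×s → (-1.06780,1.71822) → (-1.07,1.72)
v2: (-1,-5) → rotate → (-5.07094,0.53439) → ×s → (-4.58771,0.48347) → (-4.59,0.48)
v3: (1.5,-1.5) → rotate → (-1.35520,-1.63200) → ×s → (-1.22606,-1.47648) → (-1.23,-1.48)
v4: (3,2.5) → rotate → (2.76614,-2.75653) → ×s → (2.50254,-2.49385) → (2.50,-2.49)

Cross-section at z=9: (-1.07,1.72) (-4.59,0.48) (-1.23,-1.48) (2.50,-2.49)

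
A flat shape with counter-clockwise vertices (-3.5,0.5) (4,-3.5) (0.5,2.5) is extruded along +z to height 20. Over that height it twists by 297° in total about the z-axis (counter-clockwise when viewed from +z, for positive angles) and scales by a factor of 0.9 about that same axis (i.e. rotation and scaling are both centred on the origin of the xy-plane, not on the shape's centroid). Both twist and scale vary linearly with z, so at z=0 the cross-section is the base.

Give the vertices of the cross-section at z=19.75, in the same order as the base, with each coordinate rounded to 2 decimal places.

Cross-section at z=19.75: (-0.83,3.08) (-1.47,-4.56) (2.25,0.48)

t = z/height = 19.75/20 = 0.9875
s = 1 + (scale-1)·z/height = 1 + (0.9-1)·19.75/20 = 0.901250
θ = twist·z/height = 297°·19.75/20 = 293.2875° = 5.118833 rad
cos θ = 0.395345, sin θ = -0.918533 (intermediates below are computed at full precision and shown rounded to 5 d.p.)
v1: (-3.5,0.5) → rotate → (-0.92444,3.41254) → ×s → (-0.83315,3.07555) → (-0.83,3.08)
v2: (4,-3.5) → rotate → (-1.63348,-5.05784) → ×s → (-1.47218,-4.55838) → (-1.47,-4.56)
v3: (0.5,2.5) → rotate → (2.49400,0.52910) → ×s → (2.24772,0.47685) → (2.25,0.48)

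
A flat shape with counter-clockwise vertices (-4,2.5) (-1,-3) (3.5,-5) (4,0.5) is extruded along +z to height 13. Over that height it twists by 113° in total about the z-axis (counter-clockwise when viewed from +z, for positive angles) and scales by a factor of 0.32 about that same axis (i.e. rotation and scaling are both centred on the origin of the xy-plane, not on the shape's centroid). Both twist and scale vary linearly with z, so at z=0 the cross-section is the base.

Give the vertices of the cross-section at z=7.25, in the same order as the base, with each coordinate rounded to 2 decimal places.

t = z/height = 7.25/13 = 0.557692
s = 1 + (scale-1)·z/height = 1 + (0.32-1)·7.25/13 = 0.620769
θ = twist·z/height = 113°·7.25/13 = 63.0192° = 1.099893 rad
cos θ = 0.453691, sin θ = 0.891159 (intermediates below are computed at full precision and shown rounded to 5 d.p.)
v1: (-4,2.5) → rotate → (-4.04266,-2.43041) → ×s → (-2.50956,-1.50872) → (-2.51,-1.51)
v2: (-1,-3) → rotate → (2.21979,-2.25223) → ×s → (1.37797,-1.39812) → (1.38,-1.40)
v3: (3.5,-5) → rotate → (6.04371,0.85060) → ×s → (3.75175,0.52803) → (3.75,0.53)
v4: (4,0.5) → rotate → (1.36919,3.79148) → ×s → (0.84995,2.35363) → (0.85,2.35)

Cross-section at z=7.25: (-2.51,-1.51) (1.38,-1.40) (3.75,0.53) (0.85,2.35)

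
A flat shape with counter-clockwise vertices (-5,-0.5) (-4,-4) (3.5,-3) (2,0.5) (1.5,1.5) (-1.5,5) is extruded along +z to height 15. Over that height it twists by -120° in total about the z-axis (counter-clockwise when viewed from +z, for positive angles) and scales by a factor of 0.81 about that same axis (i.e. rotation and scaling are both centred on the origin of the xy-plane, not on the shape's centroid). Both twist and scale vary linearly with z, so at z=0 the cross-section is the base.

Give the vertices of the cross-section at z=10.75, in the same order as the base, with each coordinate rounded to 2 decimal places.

Cross-section at z=10.75: (-0.73,4.28) (-3.69,3.21) (-2.37,-3.20) (0.55,-1.69) (1.38,-1.20) (4.22,1.59)

t = z/height = 10.75/15 = 0.716667
s = 1 + (scale-1)·z/height = 1 + (0.81-1)·10.75/15 = 0.863833
θ = twist·z/height = -120°·10.75/15 = -86.0000° = -1.500983 rad
cos θ = 0.069756, sin θ = -0.997564 (intermediates below are computed at full precision and shown rounded to 5 d.p.)
v1: (-5,-0.5) → rotate → (-0.84756,4.95294) → ×s → (-0.73215,4.27852) → (-0.73,4.28)
v2: (-4,-4) → rotate → (-4.26928,3.71123) → ×s → (-3.68795,3.20588) → (-3.69,3.21)
v3: (3.5,-3) → rotate → (-2.74854,-3.70074) → ×s → (-2.37428,-3.19683) → (-2.37,-3.20)
v4: (2,0.5) → rotate → (0.63829,-1.96025) → ×s → (0.55138,-1.69333) → (0.55,-1.69)
v5: (1.5,1.5) → rotate → (1.60098,-1.39171) → ×s → (1.38298,-1.20221) → (1.38,-1.20)
v6: (-1.5,5) → rotate → (4.88319,1.84513) → ×s → (4.21826,1.59388) → (4.22,1.59)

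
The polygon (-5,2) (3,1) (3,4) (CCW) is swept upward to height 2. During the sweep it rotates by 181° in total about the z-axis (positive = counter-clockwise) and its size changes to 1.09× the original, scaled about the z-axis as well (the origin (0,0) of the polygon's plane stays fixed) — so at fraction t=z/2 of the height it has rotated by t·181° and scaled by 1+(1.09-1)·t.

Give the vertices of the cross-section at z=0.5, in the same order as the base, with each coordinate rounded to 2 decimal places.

Cross-section at z=0.5: (-5.05,-2.19) (1.43,2.90) (-0.75,5.06)

t = z/height = 0.5/2 = 0.25
s = 1 + (scale-1)·z/height = 1 + (1.09-1)·0.5/2 = 1.022500
θ = twist·z/height = 181°·0.5/2 = 45.2500° = 0.789761 rad
cos θ = 0.704015, sin θ = 0.710185 (intermediates below are computed at full precision and shown rounded to 5 d.p.)
v1: (-5,2) → rotate → (-4.94044,-2.14290) → ×s → (-5.05160,-2.19111) → (-5.05,-2.19)
v2: (3,1) → rotate → (1.40186,2.83457) → ×s → (1.43340,2.89835) → (1.43,2.90)
v3: (3,4) → rotate → (-0.72870,4.94662) → ×s → (-0.74509,5.05791) → (-0.75,5.06)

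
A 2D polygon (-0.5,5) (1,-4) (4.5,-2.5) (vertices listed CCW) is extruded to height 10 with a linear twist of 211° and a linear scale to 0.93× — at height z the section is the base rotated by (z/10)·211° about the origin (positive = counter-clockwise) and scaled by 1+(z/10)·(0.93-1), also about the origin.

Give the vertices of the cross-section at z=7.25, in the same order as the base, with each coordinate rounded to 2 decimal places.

t = z/height = 7.25/10 = 0.725
s = 1 + (scale-1)·z/height = 1 + (0.93-1)·7.25/10 = 0.949250
θ = twist·z/height = 211°·7.25/10 = 152.9750° = 2.669917 rad
cos θ = -0.890808, sin θ = 0.454379 (intermediates below are computed at full precision and shown rounded to 5 d.p.)
v1: (-0.5,5) → rotate → (-1.82649,-4.68123) → ×s → (-1.73380,-4.44366) → (-1.73,-4.44)
v2: (1,-4) → rotate → (0.92671,4.01761) → ×s → (0.87968,3.81372) → (0.88,3.81)
v3: (4.5,-2.5) → rotate → (-2.87269,4.27173) → ×s → (-2.72690,4.05494) → (-2.73,4.05)

Cross-section at z=7.25: (-1.73,-4.44) (0.88,3.81) (-2.73,4.05)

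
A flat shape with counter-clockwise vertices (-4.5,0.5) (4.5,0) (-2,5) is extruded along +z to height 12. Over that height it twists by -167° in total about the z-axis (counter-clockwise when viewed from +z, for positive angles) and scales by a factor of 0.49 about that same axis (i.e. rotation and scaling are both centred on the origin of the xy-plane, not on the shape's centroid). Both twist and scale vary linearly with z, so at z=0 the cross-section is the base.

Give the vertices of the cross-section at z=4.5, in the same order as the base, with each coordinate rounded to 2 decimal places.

Cross-section at z=4.5: (-1.31,3.42) (1.67,-3.23) (2.85,3.30)

t = z/height = 4.5/12 = 0.375
s = 1 + (scale-1)·z/height = 1 + (0.49-1)·4.5/12 = 0.808750
θ = twist·z/height = -167°·4.5/12 = -62.6250° = -1.093012 rad
cos θ = 0.459812, sin θ = -0.888016 (intermediates below are computed at full precision and shown rounded to 5 d.p.)
v1: (-4.5,0.5) → rotate → (-1.62515,4.22598) → ×s → (-1.31434,3.41776) → (-1.31,3.42)
v2: (4.5,0) → rotate → (2.06916,-3.99607) → ×s → (1.67343,-3.23182) → (1.67,-3.23)
v3: (-2,5) → rotate → (3.52046,4.07509) → ×s → (2.84717,3.29573) → (2.85,3.30)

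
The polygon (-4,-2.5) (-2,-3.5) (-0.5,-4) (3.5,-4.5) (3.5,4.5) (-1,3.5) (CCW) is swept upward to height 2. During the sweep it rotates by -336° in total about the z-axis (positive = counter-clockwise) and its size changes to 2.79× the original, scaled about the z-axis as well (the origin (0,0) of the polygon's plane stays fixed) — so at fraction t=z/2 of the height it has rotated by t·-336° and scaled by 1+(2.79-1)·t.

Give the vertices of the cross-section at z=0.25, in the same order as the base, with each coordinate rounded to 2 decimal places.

t = z/height = 0.25/2 = 0.125
s = 1 + (scale-1)·z/height = 1 + (2.79-1)·0.25/2 = 1.223750
θ = twist·z/height = -336°·0.25/2 = -42.0000° = -0.733038 rad
cos θ = 0.743145, sin θ = -0.669131 (intermediates below are computed at full precision and shown rounded to 5 d.p.)
v1: (-4,-2.5) → rotate → (-4.64541,0.81866) → ×s → (-5.68482,1.00184) → (-5.68,1.00)
v2: (-2,-3.5) → rotate → (-3.82825,-1.26275) → ×s → (-4.68482,-1.54529) → (-4.68,-1.55)
v3: (-0.5,-4) → rotate → (-3.04809,-2.63801) → ×s → (-3.73011,-3.22827) → (-3.73,-3.23)
v4: (3.5,-4.5) → rotate → (-0.41008,-5.68611) → ×s → (-0.50184,-6.95838) → (-0.50,-6.96)
v5: (3.5,4.5) → rotate → (5.61209,1.00219) → ×s → (6.86780,1.22644) → (6.87,1.23)
v6: (-1,3.5) → rotate → (1.59881,3.27014) → ×s → (1.95655,4.00183) → (1.96,4.00)

Cross-section at z=0.25: (-5.68,1.00) (-4.68,-1.55) (-3.73,-3.23) (-0.50,-6.96) (6.87,1.23) (1.96,4.00)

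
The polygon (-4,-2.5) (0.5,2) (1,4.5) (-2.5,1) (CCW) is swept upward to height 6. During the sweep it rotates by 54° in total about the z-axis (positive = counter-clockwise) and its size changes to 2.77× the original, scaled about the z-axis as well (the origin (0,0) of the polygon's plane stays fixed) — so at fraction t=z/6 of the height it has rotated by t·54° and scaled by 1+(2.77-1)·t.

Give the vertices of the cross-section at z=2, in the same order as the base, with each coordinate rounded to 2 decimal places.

t = z/height = 2/6 = 0.333333
s = 1 + (scale-1)·z/height = 1 + (2.77-1)·2/6 = 1.590000
θ = twist·z/height = 54°·2/6 = 18.0000° = 0.314159 rad
cos θ = 0.951057, sin θ = 0.309017 (intermediates below are computed at full precision and shown rounded to 5 d.p.)
v1: (-4,-2.5) → rotate → (-3.03168,-3.61371) → ×s → (-4.82038,-5.74580) → (-4.82,-5.75)
v2: (0.5,2) → rotate → (-0.14251,2.05662) → ×s → (-0.22658,3.27003) → (-0.23,3.27)
v3: (1,4.5) → rotate → (-0.43952,4.58877) → ×s → (-0.69884,7.29615) → (-0.70,7.30)
v4: (-2.5,1) → rotate → (-2.68666,0.17851) → ×s → (-4.27179,0.28384) → (-4.27,0.28)

Cross-section at z=2: (-4.82,-5.75) (-0.23,3.27) (-0.70,7.30) (-4.27,0.28)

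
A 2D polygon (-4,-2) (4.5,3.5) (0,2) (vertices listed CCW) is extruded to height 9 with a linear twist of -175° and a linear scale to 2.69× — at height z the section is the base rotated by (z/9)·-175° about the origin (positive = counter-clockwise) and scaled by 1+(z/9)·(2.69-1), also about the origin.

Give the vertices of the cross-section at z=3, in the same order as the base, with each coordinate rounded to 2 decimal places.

t = z/height = 3/9 = 0.333333
s = 1 + (scale-1)·z/height = 1 + (2.69-1)·3/9 = 1.563333
θ = twist·z/height = -175°·3/9 = -58.3333° = -1.018109 rad
cos θ = 0.524977, sin θ = -0.851117 (intermediates below are computed at full precision and shown rounded to 5 d.p.)
v1: (-4,-2) → rotate → (-3.80214,2.35451) → ×s → (-5.94401,3.68089) → (-5.94,3.68)
v2: (4.5,3.5) → rotate → (5.34130,-1.99261) → ×s → (8.35024,-3.11511) → (8.35,-3.12)
v3: (0,2) → rotate → (1.70223,1.04995) → ×s → (2.66116,1.64143) → (2.66,1.64)

Cross-section at z=3: (-5.94,3.68) (8.35,-3.12) (2.66,1.64)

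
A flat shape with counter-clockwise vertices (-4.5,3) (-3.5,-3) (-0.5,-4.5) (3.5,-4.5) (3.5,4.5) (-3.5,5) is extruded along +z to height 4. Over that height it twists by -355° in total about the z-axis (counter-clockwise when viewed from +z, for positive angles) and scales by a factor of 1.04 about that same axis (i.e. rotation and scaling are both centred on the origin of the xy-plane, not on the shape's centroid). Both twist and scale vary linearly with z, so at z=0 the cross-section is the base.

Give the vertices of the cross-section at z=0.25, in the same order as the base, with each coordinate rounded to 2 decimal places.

t = z/height = 0.25/4 = 0.0625
s = 1 + (scale-1)·z/height = 1 + (1.04-1)·0.25/4 = 1.002500
θ = twist·z/height = -355°·0.25/4 = -22.1875° = -0.387245 rad
cos θ = 0.925953, sin θ = -0.377639 (intermediates below are computed at full precision and shown rounded to 5 d.p.)
v1: (-4.5,3) → rotate → (-3.03387,4.47723) → ×s → (-3.04146,4.48843) → (-3.04,4.49)
v2: (-3.5,-3) → rotate → (-4.37375,-1.45612) → ×s → (-4.38469,-1.45976) → (-4.38,-1.46)
v3: (-0.5,-4.5) → rotate → (-2.16235,-3.97797) → ×s → (-2.16776,-3.98791) → (-2.17,-3.99)
v4: (3.5,-4.5) → rotate → (1.54146,-5.48852) → ×s → (1.54531,-5.50225) → (1.55,-5.50)
v5: (3.5,4.5) → rotate → (4.94021,2.84505) → ×s → (4.95256,2.85217) → (4.95,2.85)
v6: (-3.5,5) → rotate → (-1.35264,5.95150) → ×s → (-1.35602,5.96638) → (-1.36,5.97)

Cross-section at z=0.25: (-3.04,4.49) (-4.38,-1.46) (-2.17,-3.99) (1.55,-5.50) (4.95,2.85) (-1.36,5.97)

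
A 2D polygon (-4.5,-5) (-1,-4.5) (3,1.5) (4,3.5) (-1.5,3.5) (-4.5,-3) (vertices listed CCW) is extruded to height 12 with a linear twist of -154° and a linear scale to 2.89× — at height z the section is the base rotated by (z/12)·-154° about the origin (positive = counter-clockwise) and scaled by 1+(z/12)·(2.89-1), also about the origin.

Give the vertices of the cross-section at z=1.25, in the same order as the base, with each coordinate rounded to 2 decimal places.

Cross-section at z=1.25: (-6.83,-4.26) (-2.64,-4.85) (3.95,0.73) (5.76,2.70) (-0.57,4.52) (-6.17,-1.96)

t = z/height = 1.25/12 = 0.104167
s = 1 + (scale-1)·z/height = 1 + (2.89-1)·1.25/12 = 1.196875
θ = twist·z/height = -154°·1.25/12 = -16.0417° = -0.279980 rad
cos θ = 0.961061, sin θ = -0.276336 (intermediates below are computed at full precision and shown rounded to 5 d.p.)
v1: (-4.5,-5) → rotate → (-5.70646,-3.56179) → ×s → (-6.82991,-4.26302) → (-6.83,-4.26)
v2: (-1,-4.5) → rotate → (-2.20457,-4.04844) → ×s → (-2.63860,-4.84547) → (-2.64,-4.85)
v3: (3,1.5) → rotate → (3.29769,0.61258) → ×s → (3.94692,0.73318) → (3.95,0.73)
v4: (4,3.5) → rotate → (4.81142,2.25837) → ×s → (5.75867,2.70298) → (5.76,2.70)
v5: (-1.5,3.5) → rotate → (-0.47441,3.77822) → ×s → (-0.56781,4.52205) → (-0.57,4.52)
v6: (-4.5,-3) → rotate → (-5.15378,-1.63967) → ×s → (-6.16843,-1.96248) → (-6.17,-1.96)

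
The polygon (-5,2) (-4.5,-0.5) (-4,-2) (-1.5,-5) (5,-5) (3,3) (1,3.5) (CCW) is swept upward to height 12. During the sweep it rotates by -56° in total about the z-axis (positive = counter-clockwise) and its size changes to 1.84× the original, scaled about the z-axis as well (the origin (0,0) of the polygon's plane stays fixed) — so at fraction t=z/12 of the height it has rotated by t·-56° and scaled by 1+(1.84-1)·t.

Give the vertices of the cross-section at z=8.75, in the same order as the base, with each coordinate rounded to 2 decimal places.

Cross-section at z=8.75: (-3.99,7.71) (-6.02,4.13) (-6.99,1.78) (-7.10,-4.52) (0.83,-11.37) (6.82,0.50) (4.91,3.22)

t = z/height = 8.75/12 = 0.729167
s = 1 + (scale-1)·z/height = 1 + (1.84-1)·8.75/12 = 1.612500
θ = twist·z/height = -56°·8.75/12 = -40.8333° = -0.712676 rad
cos θ = 0.756615, sin θ = -0.653861 (intermediates below are computed at full precision and shown rounded to 5 d.p.)
v1: (-5,2) → rotate → (-2.47535,4.78253) → ×s → (-3.99151,7.71184) → (-3.99,7.71)
v2: (-4.5,-0.5) → rotate → (-3.73170,2.56407) → ×s → (-6.01736,4.13456) → (-6.02,4.13)
v3: (-4,-2) → rotate → (-4.33418,1.10221) → ×s → (-6.98887,1.77732) → (-6.99,1.78)
v4: (-1.5,-5) → rotate → (-4.40423,-2.80228) → ×s → (-7.10182,-4.51868) → (-7.10,-4.52)
v5: (5,-5) → rotate → (0.51377,-7.05238) → ×s → (0.82845,-11.37196) → (0.83,-11.37)
v6: (3,3) → rotate → (4.23143,0.30826) → ×s → (6.82318,0.49707) → (6.82,0.50)
v7: (1,3.5) → rotate → (3.04513,1.99429) → ×s → (4.91027,3.21579) → (4.91,3.22)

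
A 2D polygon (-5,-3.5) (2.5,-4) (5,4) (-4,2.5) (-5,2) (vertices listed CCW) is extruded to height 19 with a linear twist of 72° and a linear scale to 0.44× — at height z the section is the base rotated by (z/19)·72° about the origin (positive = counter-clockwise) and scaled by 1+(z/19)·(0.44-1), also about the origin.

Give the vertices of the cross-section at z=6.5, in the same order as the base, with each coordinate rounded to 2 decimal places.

t = z/height = 6.5/19 = 0.342105
s = 1 + (scale-1)·z/height = 1 + (0.44-1)·6.5/19 = 0.808421
θ = twist·z/height = 72°·6.5/19 = 24.6316° = 0.429902 rad
cos θ = 0.909007, sin θ = 0.416782 (intermediates below are computed at full precision and shown rounded to 5 d.p.)
v1: (-5,-3.5) → rotate → (-3.08630,-5.26543) → ×s → (-2.49503,-4.25669) → (-2.50,-4.26)
v2: (2.5,-4) → rotate → (3.93964,-2.59407) → ×s → (3.18489,-2.09710) → (3.18,-2.10)
v3: (5,4) → rotate → (2.87791,5.71994) → ×s → (2.32656,4.62412) → (2.33,4.62)
v4: (-4,2.5) → rotate → (-4.67798,0.60539) → ×s → (-3.78178,0.48941) → (-3.78,0.49)
v5: (-5,2) → rotate → (-5.37860,-0.26590) → ×s → (-4.34817,-0.21496) → (-4.35,-0.21)

Cross-section at z=6.5: (-2.50,-4.26) (3.18,-2.10) (2.33,4.62) (-3.78,0.49) (-4.35,-0.21)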